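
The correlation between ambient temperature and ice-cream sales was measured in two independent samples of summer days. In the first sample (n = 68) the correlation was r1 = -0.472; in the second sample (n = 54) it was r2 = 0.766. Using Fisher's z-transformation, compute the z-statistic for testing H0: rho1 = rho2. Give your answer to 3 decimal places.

-8.143

Fisher z-transforms: z1 = atanh(-0.472) = -0.512641, z2 = atanh(0.766) = 1.010576; difference d = -1.523217
Var(d) = 1/65 + 1/51 = 0.0153846 + 0.0196078 = 0.0349924
z = d/√Var(d) = -1.523217 / √0.0349924 = -1.523217 / 0.187063 = -8.143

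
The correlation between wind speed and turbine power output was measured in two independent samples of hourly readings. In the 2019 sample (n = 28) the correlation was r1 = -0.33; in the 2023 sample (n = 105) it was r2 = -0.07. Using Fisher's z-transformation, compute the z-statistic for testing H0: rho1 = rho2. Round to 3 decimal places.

-1.222

Fisher z-transforms: z1 = atanh(-0.33) = -0.342828, z2 = atanh(-0.07) = -0.070115; difference d = -0.272713
Var(d) = 1/25 + 1/102 = 0.0400000 + 0.0098039 = 0.0498039
z = d/√Var(d) = -0.272713 / √0.0498039 = -0.272713 / 0.223168 = -1.222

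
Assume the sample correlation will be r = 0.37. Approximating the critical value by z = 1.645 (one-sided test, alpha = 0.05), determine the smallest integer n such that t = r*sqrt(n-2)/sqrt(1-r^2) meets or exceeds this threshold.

20

Need r·√(n−2)/√(1−r²) ≥ 1.645
√(n−2) ≥ 1.645·√(1−0.1369) / 0.37 = 1.645·0.929032 / 0.37 = 4.1304
n−2 ≥ 17.0602  ⇒  n ≥ 19.0602
Smallest integer n = 20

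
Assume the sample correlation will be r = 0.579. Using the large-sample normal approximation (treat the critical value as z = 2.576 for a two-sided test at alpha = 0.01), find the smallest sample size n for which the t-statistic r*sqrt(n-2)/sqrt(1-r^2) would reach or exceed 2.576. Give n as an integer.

16

Need r·√(n−2)/√(1−r²) ≥ 2.576
√(n−2) ≥ 2.576·√(1−0.335241) / 0.579 = 2.576·0.815328 / 0.579 = 3.6274
n−2 ≥ 13.1580  ⇒  n ≥ 15.1580
Smallest integer n = 16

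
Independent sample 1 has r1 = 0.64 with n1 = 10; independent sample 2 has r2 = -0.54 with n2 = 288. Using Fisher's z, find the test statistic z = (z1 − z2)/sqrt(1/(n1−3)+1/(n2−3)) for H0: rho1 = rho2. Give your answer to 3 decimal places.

Fisher z-transforms: z1 = atanh(0.64) = 0.758174, z2 = atanh(-0.54) = -0.604156; difference d = 1.362330
Var(d) = 1/7 + 1/285 = 0.1428571 + 0.0035088 = 0.1463659
z = d/√Var(d) = 1.362330 / √0.1463659 = 1.362330 / 0.382578 = 3.561

3.561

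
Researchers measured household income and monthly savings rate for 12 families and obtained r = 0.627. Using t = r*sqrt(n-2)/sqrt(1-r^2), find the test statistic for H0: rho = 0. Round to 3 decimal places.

1 − r² = 1 − 0.393129 = 0.606871;  √(1−r²) = 0.779019
√(n−2) = √10 = 3.162278
t = r·√(n−2)/√(1−r²) = 0.627 · 3.162278 / 0.779019 = 2.545

2.545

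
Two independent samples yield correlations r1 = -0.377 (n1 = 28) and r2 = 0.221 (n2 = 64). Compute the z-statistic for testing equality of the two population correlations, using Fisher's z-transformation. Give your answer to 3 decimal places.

Fisher z-transforms: z1 = atanh(-0.377) = -0.396558, z2 = atanh(0.221) = 0.224707; difference d = -0.621265
Var(d) = 1/25 + 1/61 = 0.0400000 + 0.0163934 = 0.0563934
z = d/√Var(d) = -0.621265 / √0.0563934 = -0.621265 / 0.237473 = -2.616

-2.616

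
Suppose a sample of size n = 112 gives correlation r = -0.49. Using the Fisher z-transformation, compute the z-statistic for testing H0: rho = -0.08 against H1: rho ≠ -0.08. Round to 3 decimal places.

-4.760

z_r = atanh(-0.49) = -0.536060,  z_0 = atanh(-0.08) = -0.080171
SE = 1/√(n−3) = 1/√109 = 0.095783
z = (z_r − z_0)/SE = (-0.536060 − (-0.080171)) / 0.095783 = -0.455889 / 0.095783 = -4.760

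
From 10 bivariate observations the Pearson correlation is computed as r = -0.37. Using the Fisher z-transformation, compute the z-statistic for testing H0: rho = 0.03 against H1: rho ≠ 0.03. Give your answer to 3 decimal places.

-1.107

Fisher z: atanh(-0.37) = -0.388423, atanh(0.03) = 0.030009
z = (z_r − z_0)·√(n−3) = (-0.388423 − 0.030009)·√7 = -0.418432 · 2.645751 = -1.107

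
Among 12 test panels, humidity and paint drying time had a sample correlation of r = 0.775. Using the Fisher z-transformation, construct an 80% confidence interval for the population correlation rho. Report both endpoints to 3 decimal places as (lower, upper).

(0.541, 0.898)

Fisher z: z_r = atanh(r) = ½·ln((1+0.775)/(1−0.775)) = 1.032728
SE(z) = 1/√(n−3) = 1/√9 = 0.333333
80% ⇒ z* = 1.282; margin = 1.282·0.333333 = 0.427333
CI on z-scale: (0.605395, 1.460061)
Back-transform: tanh(0.605395) = 0.540877, tanh(1.460061) = 0.897664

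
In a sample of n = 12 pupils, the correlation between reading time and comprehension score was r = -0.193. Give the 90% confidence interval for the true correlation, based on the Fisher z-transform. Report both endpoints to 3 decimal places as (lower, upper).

Fisher z: z_r = atanh(r) = ½·ln((1+(-0.193))/(1−(-0.193))) = -0.195451
SE(z) = 1/√(n−3) = 1/√9 = 0.333333
90% ⇒ z* = 1.645; margin = 1.645·0.333333 = 0.548333
CI on z-scale: (-0.743784, 0.352882)
Back-transform: tanh(-0.743784) = -0.631426, tanh(0.352882) = 0.338929

(-0.631, 0.339)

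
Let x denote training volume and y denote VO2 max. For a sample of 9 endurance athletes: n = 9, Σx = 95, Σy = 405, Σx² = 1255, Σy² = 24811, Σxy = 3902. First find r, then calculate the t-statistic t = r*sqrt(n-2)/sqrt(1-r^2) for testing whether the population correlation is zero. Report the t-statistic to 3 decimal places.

Numerator: nΣxy − (Σx)(Σy) = 9·3902 − (95)(405) = -3357
Denominator: √[(nΣx²−(Σx)²)(nΣy²−(Σy)²)]
  nΣx²−(Σx)² = 9·1255 − 9025 = 2270;  nΣy²−(Σy)² = 9·24811 − 164025 = 59274
  √(2270·59274) = √134551980 = 11599.6543
r = -3357 / 11599.6543 = -0.2894
t = r·√(n−2)/√(1−r²) = -0.2894·√7 / √(1−0.083752) = -0.765680 / 0.957208 = -0.800

-0.800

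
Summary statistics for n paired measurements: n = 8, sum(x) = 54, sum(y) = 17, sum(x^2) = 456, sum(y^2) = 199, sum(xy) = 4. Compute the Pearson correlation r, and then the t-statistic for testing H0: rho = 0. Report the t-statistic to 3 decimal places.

-5.282

S_xy = nΣxy − ΣxΣy = 8·4 − 54·17 = 32 − 918 = -886
S_xx = nΣx² − (Σx)² = 8·456 − 54² = 3648 − 2916 = 732
S_yy = nΣy² − (Σy)² = 8·199 − 17² = 1592 − 289 = 1303
r = S_xy / √(S_xx·S_yy) = -886 / √(732·1303) = -886 / √953796 = -886 / 976.6248 = -0.9072
t = r·√(n−2)/√(1−r²) = -0.9072·√6 / √(1−0.823012) = -2.222177 / 0.420699 = -5.282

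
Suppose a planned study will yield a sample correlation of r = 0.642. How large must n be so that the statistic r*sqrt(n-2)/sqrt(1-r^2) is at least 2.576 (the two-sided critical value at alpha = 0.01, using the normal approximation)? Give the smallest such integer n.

r√(n−2)/√(1−r²) ≥ 2.576  ⇔  n−2 ≥ (2.576)²·(1−r²)/r²
(1−r²)/r² = (1−0.412164)/0.412164 = 1.4262
n ≥ 2 + 6.635776·1.4262 = 2 + 9.4639 = 11.4639
⌈11.4639⌉ = 12

12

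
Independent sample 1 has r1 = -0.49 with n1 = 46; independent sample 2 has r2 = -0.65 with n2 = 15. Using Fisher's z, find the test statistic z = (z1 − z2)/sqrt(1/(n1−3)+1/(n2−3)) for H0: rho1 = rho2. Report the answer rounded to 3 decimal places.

z1 = atanh(-0.49) = -0.536060,  z2 = atanh(-0.65) = -0.775299
SE = √(1/(n1−3) + 1/(n2−3)) = √(1/43 + 1/12) = √(0.0232558 + 0.0833333) = √0.1065891 = 0.326480
z = (z1 − z2)/SE = (-0.536060 − (-0.775299)) / 0.326480 = 0.239239 / 0.326480 = 0.733

0.733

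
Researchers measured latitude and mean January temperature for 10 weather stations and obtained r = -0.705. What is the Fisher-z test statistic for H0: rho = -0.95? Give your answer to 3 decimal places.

Fisher z: atanh(-0.705) = -0.877173, atanh(-0.95) = -1.831781
z = (z_r − z_0)·√(n−3) = (-0.877173 − (-1.831781))·√7 = 0.954608 · 2.645751 = 2.526

2.526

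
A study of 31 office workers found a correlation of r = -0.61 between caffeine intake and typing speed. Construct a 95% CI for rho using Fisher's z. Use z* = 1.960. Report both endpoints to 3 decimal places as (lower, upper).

z_r = atanh(-0.61) = -0.708921;  SE = 1/√(n−3) = 1/√28 = 0.188982
z-limits: -0.708921 ± 1.960·0.188982 = -0.708921 ± 0.370405 = [-1.079326, -0.338516]
ρ-limits: (tanh -1.079326, tanh -0.338516) = (-0.793, -0.326)

(-0.793, -0.326)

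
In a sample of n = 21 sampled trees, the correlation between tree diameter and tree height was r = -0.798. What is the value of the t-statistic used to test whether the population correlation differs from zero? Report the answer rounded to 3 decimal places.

-5.772

t = r·√(n−2) / √(1−r²) with r = -0.798, n = 21
  = -0.798·√19 / √(1 − 0.636804)
  = -0.798·4.358899 / 0.602657
  = -3.478401 / 0.602657 = -5.772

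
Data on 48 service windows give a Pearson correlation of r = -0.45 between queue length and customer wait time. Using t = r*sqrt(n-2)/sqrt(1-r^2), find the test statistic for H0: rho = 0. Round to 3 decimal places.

-3.418

1 − r² = 1 − 0.2025 = 0.7975;  √(1−r²) = 0.893029
√(n−2) = √46 = 6.782330
t = r·√(n−2)/√(1−r²) = -0.45 · 6.782330 / 0.893029 = -3.418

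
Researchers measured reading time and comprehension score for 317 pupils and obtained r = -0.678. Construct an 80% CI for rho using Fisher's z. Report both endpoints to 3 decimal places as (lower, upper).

(-0.715, -0.637)

z_r = atanh(-0.678) = -0.825403;  SE = 1/√(n−3) = 1/√314 = 0.056433
z-limits: -0.825403 ± 1.282·0.056433 = -0.825403 ± 0.072347 = [-0.897750, -0.753056]
ρ-limits: (tanh -0.897750, tanh -0.753056) = (-0.715, -0.637)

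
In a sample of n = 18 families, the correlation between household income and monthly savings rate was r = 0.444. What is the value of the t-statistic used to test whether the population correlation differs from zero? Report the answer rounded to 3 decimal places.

1.982

1 − r² = 1 − 0.197136 = 0.802864;  √(1−r²) = 0.896027
√(n−2) = √16 = 4.000000
t = r·√(n−2)/√(1−r²) = 0.444 · 4.000000 / 0.896027 = 1.982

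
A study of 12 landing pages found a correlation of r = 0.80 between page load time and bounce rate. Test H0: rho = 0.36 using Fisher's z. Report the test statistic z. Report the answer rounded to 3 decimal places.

2.165

Fisher z: atanh(0.80) = 1.098612, atanh(0.36) = 0.376886
z = (z_r − z_0)·√(n−3) = (1.098612 − 0.376886)·√9 = 0.721726 · 3.000000 = 2.165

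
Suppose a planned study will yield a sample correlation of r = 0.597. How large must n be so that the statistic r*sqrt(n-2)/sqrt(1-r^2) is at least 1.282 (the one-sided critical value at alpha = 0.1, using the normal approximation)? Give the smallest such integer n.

5

r√(n−2)/√(1−r²) ≥ 1.282  ⇔  n−2 ≥ (1.282)²·(1−r²)/r²
(1−r²)/r² = (1−0.356409)/0.356409 = 1.8058
n ≥ 2 + 1.643524·1.8058 = 2 + 2.9679 = 4.9679
⌈4.9679⌉ = 5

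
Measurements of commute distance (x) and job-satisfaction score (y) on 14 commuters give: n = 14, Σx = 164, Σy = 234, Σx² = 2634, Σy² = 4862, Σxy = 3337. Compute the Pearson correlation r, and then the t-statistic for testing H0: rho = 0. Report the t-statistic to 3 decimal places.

3.633

S_xy = nΣxy − ΣxΣy = 14·3337 − 164·234 = 46718 − 38376 = 8342
S_xx = nΣx² − (Σx)² = 14·2634 − 164² = 36876 − 26896 = 9980
S_yy = nΣy² − (Σy)² = 14·4862 − 234² = 68068 − 54756 = 13312
r = S_xy / √(S_xx·S_yy) = 8342 / √(9980·13312) = 8342 / √132853760 = 8342 / 11526.2205 = 0.7237
t = r·√(n−2)/√(1−r²) = 0.7237·√12 / √(1−0.523742) = 2.506970 / 0.690114 = 3.633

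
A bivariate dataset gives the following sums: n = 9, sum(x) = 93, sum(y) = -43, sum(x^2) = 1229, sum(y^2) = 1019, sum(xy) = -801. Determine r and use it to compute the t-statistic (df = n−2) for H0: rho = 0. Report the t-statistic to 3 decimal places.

S_xy = nΣxy − ΣxΣy = 9·(-801) − 93·(-43) = -7209 − (-3999) = -3210
S_xx = nΣx² − (Σx)² = 9·1229 − 93² = 11061 − 8649 = 2412
S_yy = nΣy² − (Σy)² = 9·1019 − (-43)² = 9171 − 1849 = 7322
r = S_xy / √(S_xx·S_yy) = -3210 / √(2412·7322) = -3210 / √17660664 = -3210 / 4202.4593 = -0.7638
t = r·√(n−2)/√(1−r²) = -0.7638·√7 / √(1−0.583390) = -2.020825 / 0.645453 = -3.131

-3.131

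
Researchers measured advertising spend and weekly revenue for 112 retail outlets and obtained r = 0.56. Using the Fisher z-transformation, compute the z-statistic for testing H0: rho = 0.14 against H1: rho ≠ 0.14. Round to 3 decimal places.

5.136

z_r = atanh(0.56) = 0.632833,  z_0 = atanh(0.14) = 0.140926
SE = 1/√(n−3) = 1/√109 = 0.095783
z = (z_r − z_0)/SE = (0.632833 − 0.140926) / 0.095783 = 0.491907 / 0.095783 = 5.136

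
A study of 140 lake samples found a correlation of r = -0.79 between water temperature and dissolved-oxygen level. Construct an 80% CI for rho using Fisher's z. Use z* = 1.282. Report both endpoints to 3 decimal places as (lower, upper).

z_r = atanh(-0.79) = -1.071432;  SE = 1/√(n−3) = 1/√137 = 0.085436
z-limits: -1.071432 ± 1.282·0.085436 = -1.071432 ± 0.109529 = [-1.180961, -0.961903]
ρ-limits: (tanh -1.180961, tanh -0.961903) = (-0.828, -0.745)

(-0.828, -0.745)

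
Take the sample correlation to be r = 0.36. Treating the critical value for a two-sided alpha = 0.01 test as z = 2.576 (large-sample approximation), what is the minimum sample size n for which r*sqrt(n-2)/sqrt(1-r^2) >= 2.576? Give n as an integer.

47

Need r·√(n−2)/√(1−r²) ≥ 2.576
√(n−2) ≥ 2.576·√(1−0.1296) / 0.36 = 2.576·0.932952 / 0.36 = 6.6758
n−2 ≥ 44.5663  ⇒  n ≥ 46.5663
Smallest integer n = 47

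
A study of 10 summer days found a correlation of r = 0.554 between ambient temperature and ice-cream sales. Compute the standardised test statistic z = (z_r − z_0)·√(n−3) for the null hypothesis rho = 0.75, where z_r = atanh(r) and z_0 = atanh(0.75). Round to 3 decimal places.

-0.923

z_r = atanh(0.554) = 0.624134,  z_0 = atanh(0.75) = 0.972955
SE = 1/√(n−3) = 1/√7 = 0.377964
z = (z_r − z_0)/SE = (0.624134 − 0.972955) / 0.377964 = -0.348821 / 0.377964 = -0.923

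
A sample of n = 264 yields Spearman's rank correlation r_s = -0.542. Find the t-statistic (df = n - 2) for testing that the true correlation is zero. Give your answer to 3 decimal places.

t = r_s·√(n−2) / √(1−r_s²) with r_s = -0.542, n = 264
  = -0.542·√262 / √(1 − 0.293764)
  = -0.542·16.186414 / 0.840378
  = -8.773036 / 0.840378 = -10.439

-10.439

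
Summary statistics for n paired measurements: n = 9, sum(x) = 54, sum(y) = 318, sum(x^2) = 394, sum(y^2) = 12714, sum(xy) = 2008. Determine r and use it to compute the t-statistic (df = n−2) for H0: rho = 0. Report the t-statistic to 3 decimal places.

Numerator: nΣxy − (Σx)(Σy) = 9·2008 − (54)(318) = 900
Denominator: √[(nΣx²−(Σx)²)(nΣy²−(Σy)²)]
  nΣx²−(Σx)² = 9·394 − 2916 = 630;  nΣy²−(Σy)² = 9·12714 − 101124 = 13302
  √(630·13302) = √8380260 = 2894.8679
r = 900 / 2894.8679 = 0.3109
t = r·√(n−2)/√(1−r²) = 0.3109·√7 / √(1−0.096659) = 0.822564 / 0.950443 = 0.865

0.865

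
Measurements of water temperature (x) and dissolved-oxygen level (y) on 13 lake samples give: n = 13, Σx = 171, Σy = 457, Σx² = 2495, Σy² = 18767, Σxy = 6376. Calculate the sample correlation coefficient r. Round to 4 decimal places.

0.4476

S_xy = nΣxy − ΣxΣy = 13·6376 − 171·457 = 82888 − 78147 = 4741
S_xx = nΣx² − (Σx)² = 13·2495 − 171² = 32435 − 29241 = 3194
S_yy = nΣy² − (Σy)² = 13·18767 − 457² = 243971 − 208849 = 35122
r = S_xy / √(S_xx·S_yy) = 4741 / √(3194·35122) = 4741 / √112179668 = 4741 / 10591.4904 = 0.4476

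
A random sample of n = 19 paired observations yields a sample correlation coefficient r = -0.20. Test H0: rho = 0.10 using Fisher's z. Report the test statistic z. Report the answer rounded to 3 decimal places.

Fisher z: atanh(-0.20) = -0.202733, atanh(0.10) = 0.100335
z = (z_r − z_0)·√(n−3) = (-0.202733 − 0.100335)·√16 = -0.303068 · 4.000000 = -1.212

-1.212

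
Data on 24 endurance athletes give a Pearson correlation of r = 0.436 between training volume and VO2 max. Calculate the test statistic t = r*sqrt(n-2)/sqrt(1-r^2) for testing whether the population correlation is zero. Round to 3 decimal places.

t = r·√(n−2) / √(1−r²) with r = 0.436, n = 24
  = 0.436·√22 / √(1 − 0.190096)
  = 0.436·4.690416 / 0.899947
  = 2.045021 / 0.899947 = 2.272

2.272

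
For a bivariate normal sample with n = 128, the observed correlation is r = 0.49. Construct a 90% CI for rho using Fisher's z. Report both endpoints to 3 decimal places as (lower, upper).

Fisher z: z_r = atanh(r) = ½·ln((1+0.49)/(1−0.49)) = 0.536060
SE(z) = 1/√(n−3) = 1/√125 = 0.089443
90% ⇒ z* = 1.645; margin = 1.645·0.089443 = 0.147134
CI on z-scale: (0.388926, 0.683194)
Back-transform: tanh(0.388926) = 0.370434, tanh(0.683194) = 0.593592

(0.370, 0.594)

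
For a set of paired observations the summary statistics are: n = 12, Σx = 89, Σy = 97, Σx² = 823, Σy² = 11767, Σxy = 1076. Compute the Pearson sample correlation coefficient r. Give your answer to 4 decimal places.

Numerator: nΣxy − (Σx)(Σy) = 12·1076 − (89)(97) = 4279
Denominator: √[(nΣx²−(Σx)²)(nΣy²−(Σy)²)]
  nΣx²−(Σx)² = 12·823 − 7921 = 1955;  nΣy²−(Σy)² = 12·11767 − 9409 = 131795
  √(1955·131795) = √257659225 = 16051.7670
r = 4279 / 16051.7670 = 0.2666

0.2666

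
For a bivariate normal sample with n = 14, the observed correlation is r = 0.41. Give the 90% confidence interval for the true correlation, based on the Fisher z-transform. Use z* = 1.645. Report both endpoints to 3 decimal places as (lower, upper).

Fisher z: z_r = atanh(r) = ½·ln((1+0.41)/(1−0.41)) = 0.435611
SE(z) = 1/√(n−3) = 1/√11 = 0.301511
90% ⇒ z* = 1.645; margin = 1.645·0.301511 = 0.495986
CI on z-scale: (-0.060375, 0.931597)
Back-transform: tanh(-0.060375) = -0.060302, tanh(0.931597) = 0.731338

(-0.060, 0.731)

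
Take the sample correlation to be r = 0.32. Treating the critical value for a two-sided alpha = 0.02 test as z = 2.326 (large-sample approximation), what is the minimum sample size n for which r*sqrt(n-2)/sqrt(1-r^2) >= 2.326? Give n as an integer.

Need r·√(n−2)/√(1−r²) ≥ 2.326
√(n−2) ≥ 2.326·√(1−0.1024) / 0.32 = 2.326·0.947418 / 0.32 = 6.8865
n−2 ≥ 47.4239  ⇒  n ≥ 49.4239
Smallest integer n = 50

50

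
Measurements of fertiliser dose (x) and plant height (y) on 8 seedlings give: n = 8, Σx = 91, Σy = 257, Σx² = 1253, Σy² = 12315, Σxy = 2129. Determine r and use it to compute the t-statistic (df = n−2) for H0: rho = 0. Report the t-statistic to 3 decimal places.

Numerator: nΣxy − (Σx)(Σy) = 8·2129 − (91)(257) = -6355
Denominator: √[(nΣx²−(Σx)²)(nΣy²−(Σy)²)]
  nΣx²−(Σx)² = 8·1253 − 8281 = 1743;  nΣy²−(Σy)² = 8·12315 − 66049 = 32471
  √(1743·32471) = √56596953 = 7523.0946
r = -6355 / 7523.0946 = -0.8447
t = r·√(n−2)/√(1−r²) = -0.8447·√6 / √(1−0.713518) = -2.069084 / 0.535240 = -3.866

-3.866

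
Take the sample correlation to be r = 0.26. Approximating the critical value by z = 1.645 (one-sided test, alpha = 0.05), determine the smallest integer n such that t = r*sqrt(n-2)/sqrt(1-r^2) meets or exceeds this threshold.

40

Need r·√(n−2)/√(1−r²) ≥ 1.645
√(n−2) ≥ 1.645·√(1−0.0676) / 0.26 = 1.645·0.965609 / 0.26 = 6.1093
n−2 ≥ 37.3235  ⇒  n ≥ 39.3235
Smallest integer n = 40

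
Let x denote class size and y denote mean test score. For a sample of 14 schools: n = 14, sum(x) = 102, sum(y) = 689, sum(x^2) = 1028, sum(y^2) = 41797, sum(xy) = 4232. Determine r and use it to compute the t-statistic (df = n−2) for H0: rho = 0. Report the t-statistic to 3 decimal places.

S_xy = nΣxy − ΣxΣy = 14·4232 − 102·689 = 59248 − 70278 = -11030
S_xx = nΣx² − (Σx)² = 14·1028 − 102² = 14392 − 10404 = 3988
S_yy = nΣy² − (Σy)² = 14·41797 − 689² = 585158 − 474721 = 110437
r = S_xy / √(S_xx·S_yy) = -11030 / √(3988·110437) = -11030 / √440422756 = -11030 / 20986.2516 = -0.5256
t = r·√(n−2)/√(1−r²) = -0.5256·√12 / √(1−0.276255) = -1.820732 / 0.850732 = -2.140

-2.140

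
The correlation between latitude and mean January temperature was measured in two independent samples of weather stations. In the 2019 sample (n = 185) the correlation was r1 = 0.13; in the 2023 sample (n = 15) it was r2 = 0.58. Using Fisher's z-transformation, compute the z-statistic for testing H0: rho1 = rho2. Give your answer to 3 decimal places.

z1 = atanh(0.13) = 0.130740,  z2 = atanh(0.58) = 0.662463
SE = √(1/(n1−3) + 1/(n2−3)) = √(1/182 + 1/12) = √(0.0054945 + 0.0833333) = √0.0888278 = 0.298040
z = (z1 − z2)/SE = (0.130740 − 0.662463) / 0.298040 = -0.531723 / 0.298040 = -1.784

-1.784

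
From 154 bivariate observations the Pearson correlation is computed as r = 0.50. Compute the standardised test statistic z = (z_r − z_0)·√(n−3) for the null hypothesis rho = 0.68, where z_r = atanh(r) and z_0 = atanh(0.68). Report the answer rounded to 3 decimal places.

z_r = atanh(0.50) = 0.549306,  z_0 = atanh(0.68) = 0.829114
SE = 1/√(n−3) = 1/√151 = 0.081379
z = (z_r − z_0)/SE = (0.549306 − 0.829114) / 0.081379 = -0.279808 / 0.081379 = -3.438

-3.438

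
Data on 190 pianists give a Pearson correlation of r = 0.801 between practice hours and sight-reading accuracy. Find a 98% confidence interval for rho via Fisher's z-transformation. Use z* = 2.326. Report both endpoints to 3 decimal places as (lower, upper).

(0.731, 0.854)

z_r = atanh(0.801) = 1.101396;  SE = 1/√(n−3) = 1/√187 = 0.073127
z-limits: 1.101396 ± 2.326·0.073127 = 1.101396 ± 0.170093 = [0.931303, 1.271489]
ρ-limits: (tanh 0.931303, tanh 1.271489) = (0.731, 0.854)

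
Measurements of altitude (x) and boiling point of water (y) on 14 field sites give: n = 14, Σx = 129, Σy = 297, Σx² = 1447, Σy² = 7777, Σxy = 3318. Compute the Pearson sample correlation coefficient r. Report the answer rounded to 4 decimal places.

Numerator: nΣxy − (Σx)(Σy) = 14·3318 − (129)(297) = 8139
Denominator: √[(nΣx²−(Σx)²)(nΣy²−(Σy)²)]
  nΣx²−(Σx)² = 14·1447 − 16641 = 3617;  nΣy²−(Σy)² = 14·7777 − 88209 = 20669
  √(3617·20669) = √74759773 = 8646.3734
r = 8139 / 8646.3734 = 0.9413

0.9413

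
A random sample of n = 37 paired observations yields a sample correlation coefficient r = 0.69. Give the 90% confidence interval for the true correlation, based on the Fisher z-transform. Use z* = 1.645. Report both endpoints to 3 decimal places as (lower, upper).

z_r = atanh(0.69) = 0.847956;  SE = 1/√(n−3) = 1/√34 = 0.171499
z-limits: 0.847956 ± 1.645·0.171499 = 0.847956 ± 0.282116 = [0.565840, 1.130072]
ρ-limits: (tanh 0.565840, tanh 1.130072) = (0.512, 0.811)

(0.512, 0.811)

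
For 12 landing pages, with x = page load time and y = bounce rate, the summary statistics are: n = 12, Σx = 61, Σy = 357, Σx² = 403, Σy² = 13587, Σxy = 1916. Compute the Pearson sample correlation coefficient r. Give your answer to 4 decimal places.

0.1929

S_xy = nΣxy − ΣxΣy = 12·1916 − 61·357 = 22992 − 21777 = 1215
S_xx = nΣx² − (Σx)² = 12·403 − 61² = 4836 − 3721 = 1115
S_yy = nΣy² − (Σy)² = 12·13587 − 357² = 163044 − 127449 = 35595
r = S_xy / √(S_xx·S_yy) = 1215 / √(1115·35595) = 1215 / √39688425 = 1215 / 6299.8750 = 0.1929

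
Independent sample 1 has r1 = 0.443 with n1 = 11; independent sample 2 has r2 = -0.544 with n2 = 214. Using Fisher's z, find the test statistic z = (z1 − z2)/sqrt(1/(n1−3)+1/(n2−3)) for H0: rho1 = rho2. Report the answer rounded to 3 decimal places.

3.014

z1 = atanh(0.443) = 0.475957,  z2 = atanh(-0.544) = -0.609819
SE = √(1/(n1−3) + 1/(n2−3)) = √(1/8 + 1/211) = √(0.1250000 + 0.0047393) = √0.1297393 = 0.360193
z = (z1 − z2)/SE = (0.475957 − (-0.609819)) / 0.360193 = 1.085776 / 0.360193 = 3.014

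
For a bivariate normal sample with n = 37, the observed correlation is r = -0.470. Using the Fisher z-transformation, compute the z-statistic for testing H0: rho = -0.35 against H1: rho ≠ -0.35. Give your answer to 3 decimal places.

z_r = atanh(-0.470) = -0.510070,  z_0 = atanh(-0.35) = -0.365444
SE = 1/√(n−3) = 1/√34 = 0.171499
z = (z_r − z_0)/SE = (-0.510070 − (-0.365444)) / 0.171499 = -0.144626 / 0.171499 = -0.843

-0.843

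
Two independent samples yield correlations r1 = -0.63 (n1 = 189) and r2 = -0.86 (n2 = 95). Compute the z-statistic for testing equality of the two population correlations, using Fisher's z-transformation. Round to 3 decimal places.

4.330

Fisher z-transforms: z1 = atanh(-0.63) = -0.741416, z2 = atanh(-0.86) = -1.293345; difference d = 0.551929
Var(d) = 1/186 + 1/92 = 0.0053763 + 0.0108696 = 0.0162459
z = d/√Var(d) = 0.551929 / √0.0162459 = 0.551929 / 0.127459 = 4.330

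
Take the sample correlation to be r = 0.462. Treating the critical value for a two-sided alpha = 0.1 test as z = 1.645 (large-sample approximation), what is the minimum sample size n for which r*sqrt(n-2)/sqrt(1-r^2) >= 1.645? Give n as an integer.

12

Need r·√(n−2)/√(1−r²) ≥ 1.645
√(n−2) ≥ 1.645·√(1−0.213444) / 0.462 = 1.645·0.886880 / 0.462 = 3.1578
n−2 ≥ 9.9717  ⇒  n ≥ 11.9717
Smallest integer n = 12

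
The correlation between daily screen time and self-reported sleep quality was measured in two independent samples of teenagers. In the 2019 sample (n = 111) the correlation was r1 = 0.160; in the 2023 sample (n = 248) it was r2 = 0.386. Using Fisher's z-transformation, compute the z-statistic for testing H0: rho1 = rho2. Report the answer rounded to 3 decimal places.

Fisher z-transforms: z1 = atanh(0.160) = 0.161387, z2 = atanh(0.386) = 0.407091; difference d = -0.245704
Var(d) = 1/108 + 1/245 = 0.0092593 + 0.0040816 = 0.0133409
z = d/√Var(d) = -0.245704 / √0.0133409 = -0.245704 / 0.115503 = -2.127

-2.127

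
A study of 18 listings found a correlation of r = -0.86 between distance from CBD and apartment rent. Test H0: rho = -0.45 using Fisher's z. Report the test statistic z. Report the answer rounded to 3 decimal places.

z_r = atanh(-0.86) = -1.293345,  z_0 = atanh(-0.45) = -0.484700
SE = 1/√(n−3) = 1/√15 = 0.258199
z = (z_r − z_0)/SE = (-1.293345 − (-0.484700)) / 0.258199 = -0.808645 / 0.258199 = -3.132

-3.132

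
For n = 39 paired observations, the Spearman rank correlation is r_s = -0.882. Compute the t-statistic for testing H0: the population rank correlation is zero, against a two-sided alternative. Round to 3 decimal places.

-11.385

t = r_s·√(n−2) / √(1−r_s²) with r_s = -0.882, n = 39
  = -0.882·√37 / √(1 − 0.777924)
  = -0.882·6.082763 / 0.471249
  = -5.364997 / 0.471249 = -11.385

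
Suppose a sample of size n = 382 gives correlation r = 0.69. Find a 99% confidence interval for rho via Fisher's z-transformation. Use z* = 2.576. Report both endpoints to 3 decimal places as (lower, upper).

Fisher z: z_r = atanh(r) = ½·ln((1+0.69)/(1−0.69)) = 0.847956
SE(z) = 1/√(n−3) = 1/√379 = 0.051367
99% ⇒ z* = 2.576; margin = 2.576·0.051367 = 0.132321
CI on z-scale: (0.715635, 0.980277)
Back-transform: tanh(0.715635) = 0.614198, tanh(0.980277) = 0.753186

(0.614, 0.753)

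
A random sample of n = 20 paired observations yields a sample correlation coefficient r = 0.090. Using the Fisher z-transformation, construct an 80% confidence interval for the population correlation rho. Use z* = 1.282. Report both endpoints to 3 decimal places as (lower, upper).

(-0.217, 0.381)

z_r = atanh(0.090) = 0.090244;  SE = 1/√(n−3) = 1/√17 = 0.242536
z-limits: 0.090244 ± 1.282·0.242536 = 0.090244 ± 0.310931 = [-0.220687, 0.401175]
ρ-limits: (tanh -0.220687, tanh 0.401175) = (-0.217, 0.381)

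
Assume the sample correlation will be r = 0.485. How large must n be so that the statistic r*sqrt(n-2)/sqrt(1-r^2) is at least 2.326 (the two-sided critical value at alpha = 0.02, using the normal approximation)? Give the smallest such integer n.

Need r·√(n−2)/√(1−r²) ≥ 2.326
√(n−2) ≥ 2.326·√(1−0.235225) / 0.485 = 2.326·0.874514 / 0.485 = 4.1941
n−2 ≥ 17.5905  ⇒  n ≥ 19.5905
Smallest integer n = 20

20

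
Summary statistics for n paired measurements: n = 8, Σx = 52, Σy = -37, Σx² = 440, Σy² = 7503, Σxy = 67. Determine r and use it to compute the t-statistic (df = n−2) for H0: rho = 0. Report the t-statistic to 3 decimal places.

0.932

S_xy = nΣxy − ΣxΣy = 8·67 − 52·(-37) = 536 − (-1924) = 2460
S_xx = nΣx² − (Σx)² = 8·440 − 52² = 3520 − 2704 = 816
S_yy = nΣy² − (Σy)² = 8·7503 − (-37)² = 60024 − 1369 = 58655
r = S_xy / √(S_xx·S_yy) = 2460 / √(816·58655) = 2460 / √47862480 = 2460 / 6918.2715 = 0.3556
t = r·√(n−2)/√(1−r²) = 0.3556·√6 / √(1−0.126451) = 0.871039 / 0.934638 = 0.932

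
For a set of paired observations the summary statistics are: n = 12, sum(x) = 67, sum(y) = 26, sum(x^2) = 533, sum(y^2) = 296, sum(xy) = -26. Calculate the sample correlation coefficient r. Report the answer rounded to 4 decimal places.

-0.8771

S_xy = nΣxy − ΣxΣy = 12·(-26) − 67·26 = -312 − 1742 = -2054
S_xx = nΣx² − (Σx)² = 12·533 − 67² = 6396 − 4489 = 1907
S_yy = nΣy² − (Σy)² = 12·296 − 26² = 3552 − 676 = 2876
r = S_xy / √(S_xx·S_yy) = -2054 / √(1907·2876) = -2054 / √5484532 = -2054 / 2341.9078 = -0.8771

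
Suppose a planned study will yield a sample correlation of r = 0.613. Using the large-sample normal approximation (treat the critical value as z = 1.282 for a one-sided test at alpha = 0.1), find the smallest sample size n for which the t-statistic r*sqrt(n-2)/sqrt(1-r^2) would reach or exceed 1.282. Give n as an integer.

Need r·√(n−2)/√(1−r²) ≥ 1.282
√(n−2) ≥ 1.282·√(1−0.375769) / 0.613 = 1.282·0.790083 / 0.613 = 1.6523
n−2 ≥ 2.7301  ⇒  n ≥ 4.7301
Smallest integer n = 5

5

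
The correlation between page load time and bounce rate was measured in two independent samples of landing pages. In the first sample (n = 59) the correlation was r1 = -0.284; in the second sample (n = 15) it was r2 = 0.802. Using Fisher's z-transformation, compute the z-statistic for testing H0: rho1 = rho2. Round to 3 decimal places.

z1 = atanh(-0.284) = -0.292028,  z2 = atanh(0.802) = 1.104193
SE = √(1/(n1−3) + 1/(n2−3)) = √(1/56 + 1/12) = √(0.0178571 + 0.0833333) = √0.1011904 = 0.318104
z = (z1 − z2)/SE = (-0.292028 − 1.104193) / 0.318104 = -1.396221 / 0.318104 = -4.389

-4.389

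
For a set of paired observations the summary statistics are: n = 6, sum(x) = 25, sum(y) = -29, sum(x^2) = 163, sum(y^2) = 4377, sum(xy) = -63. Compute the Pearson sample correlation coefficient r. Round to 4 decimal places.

0.1158

S_xy = nΣxy − ΣxΣy = 6·(-63) − 25·(-29) = -378 − (-725) = 347
S_xx = nΣx² − (Σx)² = 6·163 − 25² = 978 − 625 = 353
S_yy = nΣy² − (Σy)² = 6·4377 − (-29)² = 26262 − 841 = 25421
r = S_xy / √(S_xx·S_yy) = 347 / √(353·25421) = 347 / √8973613 = 347 / 2995.5989 = 0.1158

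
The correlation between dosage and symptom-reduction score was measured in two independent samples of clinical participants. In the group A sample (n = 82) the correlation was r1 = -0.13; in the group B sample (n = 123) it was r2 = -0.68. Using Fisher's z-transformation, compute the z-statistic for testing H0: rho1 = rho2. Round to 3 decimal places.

Fisher z-transforms: z1 = atanh(-0.13) = -0.130740, z2 = atanh(-0.68) = -0.829114; difference d = 0.698374
Var(d) = 1/79 + 1/120 = 0.0126582 + 0.0083333 = 0.0209915
z = d/√Var(d) = 0.698374 / √0.0209915 = 0.698374 / 0.144884 = 4.820

4.820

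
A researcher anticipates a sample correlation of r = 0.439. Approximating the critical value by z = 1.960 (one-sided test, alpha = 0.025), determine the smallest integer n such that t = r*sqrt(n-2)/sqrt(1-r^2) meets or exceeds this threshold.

19

r√(n−2)/√(1−r²) ≥ 1.960  ⇔  n−2 ≥ (1.960)²·(1−r²)/r²
(1−r²)/r² = (1−0.192721)/0.192721 = 4.1888
n ≥ 2 + 3.8416·4.1888 = 2 + 16.0917 = 18.0917
⌈18.0917⌉ = 19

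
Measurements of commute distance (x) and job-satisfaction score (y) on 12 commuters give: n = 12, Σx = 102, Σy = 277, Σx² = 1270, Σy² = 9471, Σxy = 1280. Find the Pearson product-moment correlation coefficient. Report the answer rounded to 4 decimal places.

S_xy = nΣxy − ΣxΣy = 12·1280 − 102·277 = 15360 − 28254 = -12894
S_xx = nΣx² − (Σx)² = 12·1270 − 102² = 15240 − 10404 = 4836
S_yy = nΣy² − (Σy)² = 12·9471 − 277² = 113652 − 76729 = 36923
r = S_xy / √(S_xx·S_yy) = -12894 / √(4836·36923) = -12894 / √178559628 = -12894 / 13362.6206 = -0.9649

-0.9649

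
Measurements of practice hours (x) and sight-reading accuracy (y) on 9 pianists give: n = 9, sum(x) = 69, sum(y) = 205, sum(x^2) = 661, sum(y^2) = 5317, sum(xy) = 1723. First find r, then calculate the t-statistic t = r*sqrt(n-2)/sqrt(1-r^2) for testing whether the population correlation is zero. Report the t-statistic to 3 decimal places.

1.601

S_xy = nΣxy − ΣxΣy = 9·1723 − 69·205 = 15507 − 14145 = 1362
S_xx = nΣx² − (Σx)² = 9·661 − 69² = 5949 − 4761 = 1188
S_yy = nΣy² − (Σy)² = 9·5317 − 205² = 47853 − 42025 = 5828
r = S_xy / √(S_xx·S_yy) = 1362 / √(1188·5828) = 1362 / √6923664 = 1362 / 2631.2856 = 0.5176
t = r·√(n−2)/√(1−r²) = 0.5176·√7 / √(1−0.267910) = 1.369441 / 0.855623 = 1.601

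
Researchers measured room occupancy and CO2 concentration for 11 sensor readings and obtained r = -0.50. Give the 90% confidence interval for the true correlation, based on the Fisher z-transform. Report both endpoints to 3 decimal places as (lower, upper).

z_r = atanh(-0.50) = -0.549306;  SE = 1/√(n−3) = 1/√8 = 0.353553
z-limits: -0.549306 ± 1.645·0.353553 = -0.549306 ± 0.581595 = [-1.130901, 0.032289]
ρ-limits: (tanh -1.130901, tanh 0.032289) = (-0.811, 0.032)

(-0.811, 0.032)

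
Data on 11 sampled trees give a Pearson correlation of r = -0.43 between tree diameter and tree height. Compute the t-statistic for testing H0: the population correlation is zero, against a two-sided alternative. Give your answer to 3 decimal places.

-1.429

1 − r² = 1 − 0.1849 = 0.8151;  √(1−r²) = 0.902829
√(n−2) = √9 = 3.000000
t = r·√(n−2)/√(1−r²) = -0.43 · 3.000000 / 0.902829 = -1.429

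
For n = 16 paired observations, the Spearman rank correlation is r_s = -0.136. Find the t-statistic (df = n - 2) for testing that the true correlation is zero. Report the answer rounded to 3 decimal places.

-0.514

1 − r_s² = 1 − 0.018496 = 0.981504;  √(1−r_s²) = 0.990709
√(n−2) = √14 = 3.741657
t = r_s·√(n−2)/√(1−r_s²) = -0.136 · 3.741657 / 0.990709 = -0.514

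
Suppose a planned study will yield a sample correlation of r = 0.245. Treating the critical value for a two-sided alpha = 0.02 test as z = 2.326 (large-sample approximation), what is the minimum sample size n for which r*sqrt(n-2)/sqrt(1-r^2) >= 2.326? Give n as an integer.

r√(n−2)/√(1−r²) ≥ 2.326  ⇔  n−2 ≥ (2.326)²·(1−r²)/r²
(1−r²)/r² = (1−0.060025)/0.060025 = 15.6597
n ≥ 2 + 5.410276·15.6597 = 2 + 84.7233 = 86.7233
⌈86.7233⌉ = 87

87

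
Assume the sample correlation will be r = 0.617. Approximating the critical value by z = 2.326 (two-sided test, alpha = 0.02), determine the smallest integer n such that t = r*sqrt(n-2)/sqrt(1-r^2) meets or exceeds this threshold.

Need r·√(n−2)/√(1−r²) ≥ 2.326
√(n−2) ≥ 2.326·√(1−0.380689) / 0.617 = 2.326·0.786963 / 0.617 = 2.9667
n−2 ≥ 8.8013  ⇒  n ≥ 10.8013
Smallest integer n = 11

11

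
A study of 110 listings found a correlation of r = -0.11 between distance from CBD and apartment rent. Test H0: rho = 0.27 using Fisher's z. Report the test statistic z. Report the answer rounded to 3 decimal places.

z_r = atanh(-0.11) = -0.110447,  z_0 = atanh(0.27) = 0.276864
SE = 1/√(n−3) = 1/√107 = 0.096674
z = (z_r − z_0)/SE = (-0.110447 − 0.276864) / 0.096674 = -0.387311 / 0.096674 = -4.006

-4.006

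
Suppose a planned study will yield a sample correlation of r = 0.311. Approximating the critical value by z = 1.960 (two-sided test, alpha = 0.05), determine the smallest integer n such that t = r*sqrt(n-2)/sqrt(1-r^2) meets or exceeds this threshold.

Need r·√(n−2)/√(1−r²) ≥ 1.960
√(n−2) ≥ 1.960·√(1−0.096721) / 0.311 = 1.960·0.950410 / 0.311 = 5.9897
n−2 ≥ 35.8765  ⇒  n ≥ 37.8765
Smallest integer n = 38

38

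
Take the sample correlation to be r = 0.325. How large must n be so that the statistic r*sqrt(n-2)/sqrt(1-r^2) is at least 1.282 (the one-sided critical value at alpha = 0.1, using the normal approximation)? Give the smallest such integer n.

r√(n−2)/√(1−r²) ≥ 1.282  ⇔  n−2 ≥ (1.282)²·(1−r²)/r²
(1−r²)/r² = (1−0.105625)/0.105625 = 8.4675
n ≥ 2 + 1.643524·8.4675 = 2 + 13.9165 = 15.9165
⌈15.9165⌉ = 16

16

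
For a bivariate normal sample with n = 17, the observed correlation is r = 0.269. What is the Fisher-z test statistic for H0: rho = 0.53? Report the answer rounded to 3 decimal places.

Fisher z: atanh(0.269) = 0.275786, atanh(0.53) = 0.590145
z = (z_r − z_0)·√(n−3) = (0.275786 − 0.590145)·√14 = -0.314359 · 3.741657 = -1.176

-1.176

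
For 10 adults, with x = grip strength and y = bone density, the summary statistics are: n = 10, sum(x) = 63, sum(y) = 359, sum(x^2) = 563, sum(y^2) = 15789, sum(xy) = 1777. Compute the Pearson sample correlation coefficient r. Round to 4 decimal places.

S_xy = nΣxy − ΣxΣy = 10·1777 − 63·359 = 17770 − 22617 = -4847
S_xx = nΣx² − (Σx)² = 10·563 − 63² = 5630 − 3969 = 1661
S_yy = nΣy² − (Σy)² = 10·15789 − 359² = 157890 − 128881 = 29009
r = S_xy / √(S_xx·S_yy) = -4847 / √(1661·29009) = -4847 / √48183949 = -4847 / 6941.4659 = -0.6983

-0.6983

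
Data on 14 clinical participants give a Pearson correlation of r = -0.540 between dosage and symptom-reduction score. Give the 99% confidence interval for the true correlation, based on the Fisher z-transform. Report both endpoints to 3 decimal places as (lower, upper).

z_r = atanh(-0.540) = -0.604156;  SE = 1/√(n−3) = 1/√11 = 0.301511
z-limits: -0.604156 ± 2.576·0.301511 = -0.604156 ± 0.776692 = [-1.380848, 0.172536]
ρ-limits: (tanh -1.380848, tanh 0.172536) = (-0.881, 0.171)

(-0.881, 0.171)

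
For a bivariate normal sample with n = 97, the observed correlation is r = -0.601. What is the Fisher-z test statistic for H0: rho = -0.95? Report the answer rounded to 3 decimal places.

11.024

z_r = atanh(-0.601) = -0.694711,  z_0 = atanh(-0.95) = -1.831781
SE = 1/√(n−3) = 1/√94 = 0.103142
z = (z_r − z_0)/SE = (-0.694711 − (-1.831781)) / 0.103142 = 1.137070 / 0.103142 = 11.024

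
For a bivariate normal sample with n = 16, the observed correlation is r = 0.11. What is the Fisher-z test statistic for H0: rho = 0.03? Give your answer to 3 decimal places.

0.290

z_r = atanh(0.11) = 0.110447,  z_0 = atanh(0.03) = 0.030009
SE = 1/√(n−3) = 1/√13 = 0.277350
z = (z_r − z_0)/SE = (0.110447 − 0.030009) / 0.277350 = 0.080438 / 0.277350 = 0.290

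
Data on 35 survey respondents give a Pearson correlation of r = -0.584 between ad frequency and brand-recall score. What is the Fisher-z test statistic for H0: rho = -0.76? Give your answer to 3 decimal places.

1.854

Fisher z: atanh(-0.584) = -0.668512, atanh(-0.76) = -0.996215
z = (z_r − z_0)·√(n−3) = (-0.668512 − (-0.996215))·√32 = 0.327703 · 5.656854 = 1.854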